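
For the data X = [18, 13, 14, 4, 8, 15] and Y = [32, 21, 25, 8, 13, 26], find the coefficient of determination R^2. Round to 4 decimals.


After computing the OLS fit (b0=0.0641, b1=1.7308):
SSres = 5.4103, SStot = 394.8333.
R^2 = 1 - 5.4103/394.8333 = 0.9863.

0.9863


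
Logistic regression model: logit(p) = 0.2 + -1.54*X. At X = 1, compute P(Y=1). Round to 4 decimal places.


Linear predictor: z = 0.2 + -1.54 * 1 = -1.3400.
P = 1/(1 + exp(1.3400)) = 1/(1 + 3.8190) = 0.2075.

0.2075


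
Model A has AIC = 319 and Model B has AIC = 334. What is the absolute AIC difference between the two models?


|AIC_A - AIC_B| = |319 - 334| = 15.
Model A is preferred (lower AIC).

15


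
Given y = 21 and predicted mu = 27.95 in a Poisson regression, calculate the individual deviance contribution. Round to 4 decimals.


y/mu = 21/27.95 = 0.751342 (approx.), and ln(21/27.95) = -0.285895.
y * ln(y/mu) = 21 * -0.285895 = -6.003795.
y - mu = -6.95.
D = 2 * (-6.003795 - -6.95) = 1.892410, which rounds to 1.8924.

1.8924


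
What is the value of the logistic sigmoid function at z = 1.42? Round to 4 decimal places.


First, exp(-1.4200) = 0.2417.
Then sigma(z) = 1/(1 + 0.2417) = 0.8053.

0.8053


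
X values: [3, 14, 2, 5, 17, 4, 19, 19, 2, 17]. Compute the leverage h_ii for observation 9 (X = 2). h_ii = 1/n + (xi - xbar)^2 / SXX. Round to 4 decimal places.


n = 10, xbar = 10.2000.
SXX = sum((xi - xbar)^2) = 513.6000.
h = 1/10 + (2 - 10.2000)^2 / 513.6000 = 0.2309.

0.2309


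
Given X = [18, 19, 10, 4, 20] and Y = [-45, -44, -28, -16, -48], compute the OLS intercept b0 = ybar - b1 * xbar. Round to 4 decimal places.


The slope is b1 = -1.9699.
Sample means are xbar = 14.2000 and ybar = -36.2000.
Intercept: b0 = -36.2000 - (-1.9699)(14.2000) = -8.2272.

-8.2272


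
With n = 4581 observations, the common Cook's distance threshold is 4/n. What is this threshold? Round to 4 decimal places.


The threshold is 4/n.
4/4581 = 0.0009.

0.0009


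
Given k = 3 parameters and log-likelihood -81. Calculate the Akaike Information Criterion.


AIC = 2*3 - 2*(-81).
= 6 + 162 = 168.

168


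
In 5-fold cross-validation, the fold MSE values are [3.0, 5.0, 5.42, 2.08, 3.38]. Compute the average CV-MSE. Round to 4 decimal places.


Add all fold MSEs: 18.8800.
Divide by k = 5: 18.8800/5 = 3.7760.

3.7760


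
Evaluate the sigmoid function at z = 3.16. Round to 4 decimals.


exp(-3.1600) = 0.0424.
1 + exp(-z) = 1.0424.
sigmoid = 1/1.0424 = 0.9593.

0.9593


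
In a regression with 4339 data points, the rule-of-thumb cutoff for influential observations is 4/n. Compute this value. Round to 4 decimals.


The threshold is 4/n.
4/4339 = 0.0009.

0.0009


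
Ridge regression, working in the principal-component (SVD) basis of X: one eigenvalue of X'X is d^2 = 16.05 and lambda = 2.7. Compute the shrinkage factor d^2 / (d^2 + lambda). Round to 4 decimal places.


Compute the denominator: 16.05 + 2.7 = 18.7500.
Shrinkage factor = 16.05 / 18.7500 = 0.8560.

0.8560


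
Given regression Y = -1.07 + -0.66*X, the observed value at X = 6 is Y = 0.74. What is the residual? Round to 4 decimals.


Predicted = -1.07 + -0.66 * 6 = -5.0300.
Residual = 0.74 - -5.0300 = 5.7700.

5.7700


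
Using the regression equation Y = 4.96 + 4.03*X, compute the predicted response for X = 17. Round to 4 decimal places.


Predicted value:
Y = 4.96 + (4.03)(17) = 4.96 + 68.5100 = 73.4700.

73.4700


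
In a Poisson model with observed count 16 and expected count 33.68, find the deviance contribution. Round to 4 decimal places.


Compute y*ln(y/mu) = 16*ln(16/33.68) = 16*-0.744315 = -11.909040.
y - mu = -17.68.
D = 2*(-11.909040 - (-17.68)) = 11.541920, which rounds to 11.5419.

11.5419


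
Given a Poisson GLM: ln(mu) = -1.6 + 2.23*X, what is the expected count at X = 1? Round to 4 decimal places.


eta = -1.6 + 2.23 * 1 = 0.6300.
mu = exp(0.6300) = 1.8776.

1.8776


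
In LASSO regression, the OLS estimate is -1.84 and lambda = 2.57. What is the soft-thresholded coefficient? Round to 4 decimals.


Absolute value: |-1.84| = 1.84.
Compare to lambda = 2.57.
Since |beta| <= lambda, the coefficient is set to 0.

0.0000


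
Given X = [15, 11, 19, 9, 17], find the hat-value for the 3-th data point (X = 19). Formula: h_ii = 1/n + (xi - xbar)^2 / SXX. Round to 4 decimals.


Mean of X: xbar = 14.2000.
SXX = 68.8000.
For X = 19: h = 1/5 + (19 - 14.2000)^2/68.8000 = 0.5349.

0.5349


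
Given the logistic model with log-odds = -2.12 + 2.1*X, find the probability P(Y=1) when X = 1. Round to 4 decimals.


z = -2.12 + 2.1 * 1 = -0.0200.
Sigmoid: P = 1 / (1 + exp(0.0200)) = 0.4950.

0.4950


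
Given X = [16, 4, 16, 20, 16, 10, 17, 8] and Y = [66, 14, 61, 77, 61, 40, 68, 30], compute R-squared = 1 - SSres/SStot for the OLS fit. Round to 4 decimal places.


Fit the OLS line: b0 = -1.3182, b1 = 3.9957.
SSres = 23.8713.
SStot = 3310.8750.
R^2 = 1 - 23.8713/3310.8750 = 0.9928.

0.9928


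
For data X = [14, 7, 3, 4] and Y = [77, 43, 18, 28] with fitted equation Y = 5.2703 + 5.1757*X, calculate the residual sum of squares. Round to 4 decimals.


Predicted values from Y = 5.2703 + 5.1757*X.
Residuals: [-0.7301, 1.4998, -2.7974, 2.0269].
SSres = 14.7162.

14.7162


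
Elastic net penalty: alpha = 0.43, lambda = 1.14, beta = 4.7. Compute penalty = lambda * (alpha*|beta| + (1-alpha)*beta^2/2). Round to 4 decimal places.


Compute:
L1 = 0.43 * 4.7 = 2.0210.
L2 = 0.57 * 4.7^2 / 2 = 6.2957.
Penalty = 1.14 * (2.0210 + 6.2957) = 9.4810.

9.4810


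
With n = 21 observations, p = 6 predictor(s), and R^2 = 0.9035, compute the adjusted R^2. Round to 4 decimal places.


Adjusted R^2 = 1 - (1 - R^2) * (n-1)/(n-p-1).
(1 - R^2) = 0.0965.
(n-1)/(n-p-1) = 20/14.
(1 - R^2) * (n-1) = 0.0965 * 20 = 1.9300.
Divide by (n-p-1): 1.9300 / 14 = 0.1379.
Adj R^2 = 1 - 0.1379 = 0.8621.

0.8621


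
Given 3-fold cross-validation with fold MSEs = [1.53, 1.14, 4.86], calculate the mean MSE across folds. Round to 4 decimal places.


Add all fold MSEs: 7.5300.
Divide by k = 3: 7.5300/3 = 2.5100.

2.5100


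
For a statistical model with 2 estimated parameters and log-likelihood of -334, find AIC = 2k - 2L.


AIC = 2*2 - 2*(-334).
= 4 + 668 = 672.

672


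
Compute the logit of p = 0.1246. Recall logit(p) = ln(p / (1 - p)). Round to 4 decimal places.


The odds are p/(1-p) = 0.1246 / 0.8754 = 0.1423.
logit(p) = ln(0.1423) = -1.9496.

-1.9496


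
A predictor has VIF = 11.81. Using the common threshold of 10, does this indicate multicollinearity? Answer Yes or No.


Compare VIF = 11.81 to the threshold of 10.
11.81 >= 10, so the answer is Yes.

Yes


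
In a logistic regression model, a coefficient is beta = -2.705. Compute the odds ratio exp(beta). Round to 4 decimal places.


exp(-2.705) = 0.0669.
So the odds ratio is 0.0669.

0.0669


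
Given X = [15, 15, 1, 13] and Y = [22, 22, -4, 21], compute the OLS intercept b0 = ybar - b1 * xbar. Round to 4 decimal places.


The slope is b1 = 1.8971.
Sample means are xbar = 11.0000 and ybar = 15.2500.
Intercept: b0 = 15.2500 - (1.8971)(11.0000) = -5.6176.

-5.6176


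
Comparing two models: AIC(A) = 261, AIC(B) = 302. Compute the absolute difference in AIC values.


Compute |261 - 302| = 41.
Model A has the smaller AIC.

41


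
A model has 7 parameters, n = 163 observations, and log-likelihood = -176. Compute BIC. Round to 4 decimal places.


ln(163) = 5.093750.
k * ln(n) = 7 * 5.093750 = 35.656250.
-2L = 352.
BIC = 35.656250 + 352 = 387.656250, which rounds to 387.6563.

387.6563


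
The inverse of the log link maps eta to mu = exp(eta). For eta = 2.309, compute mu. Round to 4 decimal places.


mu = exp(eta) = exp(2.309).
= 10.0644.

10.0644


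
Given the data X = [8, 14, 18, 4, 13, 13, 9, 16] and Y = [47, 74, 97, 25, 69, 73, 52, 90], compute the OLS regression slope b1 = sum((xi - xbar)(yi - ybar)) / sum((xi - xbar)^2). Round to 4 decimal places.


The sample means are xbar = 11.8750 and ybar = 65.8750.
Compute S_xx = 146.8750 and S_xy = 753.8750.
Slope b1 = S_xy / S_xx = 753.8750 / 146.8750 = 5.1328.

5.1328


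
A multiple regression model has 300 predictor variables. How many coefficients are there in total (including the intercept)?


Each predictor gets one coefficient, plus one intercept.
Total parameters = 300 + 1 = 301.

301


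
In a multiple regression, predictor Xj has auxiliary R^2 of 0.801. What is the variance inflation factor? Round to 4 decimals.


VIF = 1 / (1 - 0.801).
= 1 / 0.199 = 5.0251.

5.0251


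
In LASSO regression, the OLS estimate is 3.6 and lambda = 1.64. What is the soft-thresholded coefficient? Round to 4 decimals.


Check: |3.6| = 3.6 vs lambda = 1.64.
Since |beta| > lambda, coefficient = sign(beta)*(|beta| - lambda) = 1.9600.
Soft-thresholded coefficient = 1.9600.

1.9600


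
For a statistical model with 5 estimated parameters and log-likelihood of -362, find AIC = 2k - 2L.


AIC = 2k - 2*loglik = 2(5) - 2(-362).
= 10 + 724 = 734.

734


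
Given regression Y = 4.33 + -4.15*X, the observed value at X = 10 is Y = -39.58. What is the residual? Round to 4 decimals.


Fitted value at X = 10 is yhat = 4.33 + -4.15*10 = -37.1700.
Residual = -39.58 - -37.1700 = -2.4100.

-2.4100


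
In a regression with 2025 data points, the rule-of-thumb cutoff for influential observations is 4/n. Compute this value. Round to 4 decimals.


Using the rule of thumb:
Threshold = 4 / 2025 = 0.0020.

0.0020


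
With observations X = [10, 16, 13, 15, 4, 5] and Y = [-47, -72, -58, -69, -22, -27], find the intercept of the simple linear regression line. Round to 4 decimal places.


First find the slope: b1 = -4.1429.
Means: xbar = 10.5000, ybar = -49.1667.
b0 = ybar - b1 * xbar = -49.1667 - -4.1429 * 10.5000 = -5.6667.

-5.6667


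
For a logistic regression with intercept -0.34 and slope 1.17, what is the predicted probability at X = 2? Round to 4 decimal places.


z = -0.34 + 1.17 * 2 = 2.0000.
Sigmoid: P = 1 / (1 + exp(-2.0000)) = 0.8808.

0.8808


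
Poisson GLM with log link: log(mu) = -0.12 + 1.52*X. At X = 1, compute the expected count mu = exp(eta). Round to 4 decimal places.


Linear predictor: eta = -0.12 + (1.52)(1) = 1.4000.
Expected count: mu = exp(1.4000) = 4.0552.

4.0552


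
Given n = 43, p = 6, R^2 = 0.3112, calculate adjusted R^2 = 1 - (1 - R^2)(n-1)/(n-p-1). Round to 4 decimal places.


Using the formula:
(1 - 0.3112) = 0.6888.
Multiply by 42/36: 0.6888 * 42 = 28.9296, then 28.9296 / 36 = 0.8036.
Adj R^2 = 1 - 0.8036 = 0.1964.

0.1964


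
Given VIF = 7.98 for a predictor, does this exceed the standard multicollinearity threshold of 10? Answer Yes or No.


Check: VIF = 7.98 vs threshold = 10.
Since 7.98 < 10, the answer is No.

No


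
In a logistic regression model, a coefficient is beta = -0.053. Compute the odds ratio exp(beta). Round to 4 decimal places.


The odds ratio is computed as:
OR = e^(-0.053) = 0.9484.

0.9484


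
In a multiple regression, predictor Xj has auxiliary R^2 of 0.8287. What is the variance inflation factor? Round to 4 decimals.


Denominator: 1 - 0.8287 = 0.1713.
VIF = 1 / 0.1713 = 5.8377.

5.8377


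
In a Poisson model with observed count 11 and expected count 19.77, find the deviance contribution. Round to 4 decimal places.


First: ln(11/19.77) = -0.586270.
Then: 11 * -0.586270 = -6.448970.
y - mu = 11 - 19.77 = -8.77.
D = 2(-6.448970 - -8.77) = 4.642060, which rounds to 4.6421.

4.6421


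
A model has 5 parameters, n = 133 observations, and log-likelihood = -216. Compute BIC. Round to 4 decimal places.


k * ln(n) = 5 * ln(133) = 5 * 4.890349 = 24.451745.
-2 * loglik = -2 * (-216) = 432.
BIC = 24.451745 + 432 = 456.451745, which rounds to 456.4517.

456.4517


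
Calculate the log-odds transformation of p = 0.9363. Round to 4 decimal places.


1 - p = 0.0637.
p/(1-p) = 14.6986.
logit = ln(14.6986) = 2.6878.

2.6878


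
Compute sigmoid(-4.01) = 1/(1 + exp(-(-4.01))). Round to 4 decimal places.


First, exp(4.0100) = 55.1469.
Then sigma(z) = 1/(1 + 55.1469) = 0.0178.

0.0178


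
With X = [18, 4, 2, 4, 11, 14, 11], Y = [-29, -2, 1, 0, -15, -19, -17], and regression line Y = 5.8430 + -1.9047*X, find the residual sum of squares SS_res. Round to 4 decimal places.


Compute predicted values, then residuals = yi - yhat_i.
Residuals: [-0.5584, -0.2242, -1.0336, 1.7758, 0.1087, 1.8228, -1.8913].
SSres = sum(residual^2) = 11.4953.

11.4953


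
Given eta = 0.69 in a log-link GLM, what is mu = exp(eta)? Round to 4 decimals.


The inverse log link gives:
mu = exp(0.69) = 1.9937.

1.9937


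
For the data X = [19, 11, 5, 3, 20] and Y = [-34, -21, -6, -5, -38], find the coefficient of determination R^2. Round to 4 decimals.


After computing the OLS fit (b0=1.8849, b1=-1.9556):
SSres = 8.7204, SStot = 938.8000.
R^2 = 1 - 8.7204/938.8000 = 0.9907.

0.9907


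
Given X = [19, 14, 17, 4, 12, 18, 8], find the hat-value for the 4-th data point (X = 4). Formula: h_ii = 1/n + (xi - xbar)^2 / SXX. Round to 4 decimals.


Mean of X: xbar = 13.1429.
SXX = 184.8571.
For X = 4: h = 1/7 + (4 - 13.1429)^2/184.8571 = 0.5951.

0.5951


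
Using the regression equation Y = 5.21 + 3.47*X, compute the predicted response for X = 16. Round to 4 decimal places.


Substitute X = 16 into the equation:
Y = 5.21 + 3.47 * 16 = 5.21 + 55.5200 = 60.7300.

60.7300


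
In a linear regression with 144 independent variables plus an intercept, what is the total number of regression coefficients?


Including the intercept, the model has 144 predictor coefficients + 1 intercept.
Total = 145.

145


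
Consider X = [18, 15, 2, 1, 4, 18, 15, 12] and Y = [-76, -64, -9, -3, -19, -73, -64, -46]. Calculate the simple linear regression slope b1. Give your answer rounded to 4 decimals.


First compute the means: xbar = 10.6250, ybar = -44.2500.
Then S_xx = sum((xi - xbar)^2) = 359.8750.
S_xy = sum((xi - xbar)(yi - ybar)) = -1489.7500.
b1 = S_xy / S_xx = -1489.7500 / 359.8750 = -4.1396.

-4.1396


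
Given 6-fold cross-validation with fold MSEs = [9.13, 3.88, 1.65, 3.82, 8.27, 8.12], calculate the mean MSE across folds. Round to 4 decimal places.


Total MSE across folds = 34.8700.
CV-MSE = 34.8700/6 = 5.8117.

5.8117


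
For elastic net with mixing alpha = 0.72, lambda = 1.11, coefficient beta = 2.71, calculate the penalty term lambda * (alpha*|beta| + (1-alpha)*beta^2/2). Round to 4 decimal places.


Compute:
L1 = 0.72 * 2.71 = 1.9512.
L2 = 0.28 * 2.71^2 / 2 = 1.0282.
Penalty = 1.11 * (1.9512 + 1.0282) = 3.3071.

3.3071


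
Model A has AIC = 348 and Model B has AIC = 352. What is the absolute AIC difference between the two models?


Compute |348 - 352| = 4.
Model A has the smaller AIC.

4


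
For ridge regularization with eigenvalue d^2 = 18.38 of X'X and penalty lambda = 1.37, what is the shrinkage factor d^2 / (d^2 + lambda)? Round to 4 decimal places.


d^2 + lambda = 18.38 + 1.37 = 19.7500.
Shrinkage factor = 18.38/19.7500 = 0.9306.

0.9306


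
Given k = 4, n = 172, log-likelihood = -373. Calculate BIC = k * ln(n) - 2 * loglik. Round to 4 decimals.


k * ln(n) = 4 * ln(172) = 4 * 5.147494 = 20.589976.
-2 * loglik = -2 * (-373) = 746.
BIC = 20.589976 + 746 = 766.589976, which rounds to 766.5900.

766.5900


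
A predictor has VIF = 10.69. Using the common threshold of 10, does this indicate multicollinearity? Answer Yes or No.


The threshold is 10.
VIF = 10.69 is >= 10.
Multicollinearity indication: Yes.

Yes


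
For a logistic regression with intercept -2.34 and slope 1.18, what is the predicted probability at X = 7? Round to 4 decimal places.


Linear predictor: z = -2.34 + 1.18 * 7 = 5.9200.
P = 1/(1 + exp(-5.9200)) = 1/(1 + 0.0027) = 0.9973.

0.9973


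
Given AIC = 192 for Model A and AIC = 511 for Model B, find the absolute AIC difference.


Absolute difference = |192 - 511| = 319.
The model with lower AIC (A) is preferred.

319


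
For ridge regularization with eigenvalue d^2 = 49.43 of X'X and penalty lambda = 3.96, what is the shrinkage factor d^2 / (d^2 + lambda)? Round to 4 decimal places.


Denominator = d^2 + lambda = 49.43 + 3.96 = 53.3900.
Shrinkage = 49.43 / 53.3900 = 0.9258.

0.9258


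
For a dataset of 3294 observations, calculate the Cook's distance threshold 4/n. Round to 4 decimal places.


Using the rule of thumb:
Threshold = 4 / 3294 = 0.0012.

0.0012


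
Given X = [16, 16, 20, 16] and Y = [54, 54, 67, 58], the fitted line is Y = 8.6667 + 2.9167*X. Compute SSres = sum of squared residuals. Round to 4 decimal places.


Predicted values from Y = 8.6667 + 2.9167*X.
Residuals: [-1.3339, -1.3339, -0.0007, 2.6661].
SSres = 10.6667.

10.6667


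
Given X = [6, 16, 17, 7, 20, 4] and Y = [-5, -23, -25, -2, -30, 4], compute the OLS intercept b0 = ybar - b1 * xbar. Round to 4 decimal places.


The slope is b1 = -2.0756.
Sample means are xbar = 11.6667 and ybar = -13.5000.
Intercept: b0 = -13.5000 - (-2.0756)(11.6667) = 10.7151.

10.7151


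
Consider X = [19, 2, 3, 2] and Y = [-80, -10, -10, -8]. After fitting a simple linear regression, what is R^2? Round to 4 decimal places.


After computing the OLS fit (b0=0.4928, b1=-4.2297):
SSres = 8.9761, SStot = 3748.0000.
R^2 = 1 - 8.9761/3748.0000 = 0.9976.

0.9976


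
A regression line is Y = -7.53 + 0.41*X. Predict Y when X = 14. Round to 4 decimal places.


Predicted value:
Y = -7.53 + (0.41)(14) = -7.53 + 5.7400 = -1.7900.

-1.7900


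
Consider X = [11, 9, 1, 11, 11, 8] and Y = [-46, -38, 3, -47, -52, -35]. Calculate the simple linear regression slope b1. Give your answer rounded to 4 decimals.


First compute the means: xbar = 8.5000, ybar = -35.8333.
Then S_xx = sum((xi - xbar)^2) = 75.5000.
S_xy = sum((xi - xbar)(yi - ybar)) = -386.5000.
b1 = S_xy / S_xx = -386.5000 / 75.5000 = -5.1192.

-5.1192


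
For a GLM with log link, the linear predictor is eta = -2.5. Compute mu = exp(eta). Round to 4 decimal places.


Apply the inverse link:
mu = e^-2.5 = 0.0821.

0.0821


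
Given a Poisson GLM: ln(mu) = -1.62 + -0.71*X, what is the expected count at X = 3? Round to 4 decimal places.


Linear predictor: eta = -1.62 + (-0.71)(3) = -3.7500.
Expected count: mu = exp(-3.7500) = 0.0235.

0.0235


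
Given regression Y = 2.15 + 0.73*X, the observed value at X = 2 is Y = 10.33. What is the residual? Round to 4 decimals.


Fitted value at X = 2 is yhat = 2.15 + 0.73*2 = 3.6100.
Residual = 10.33 - 3.6100 = 6.7200.

6.7200


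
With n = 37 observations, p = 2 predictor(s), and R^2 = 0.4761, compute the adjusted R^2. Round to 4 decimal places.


Plug in: Adj R^2 = 1 - (1 - 0.4761) * 36/34.
= 1 - 0.5239 * 36/34
= 1 - 18.8604 / 34
= 1 - 0.5547 = 0.4453.

0.4453


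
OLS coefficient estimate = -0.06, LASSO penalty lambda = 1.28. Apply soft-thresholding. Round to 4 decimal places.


Check: |-0.06| = 0.06 vs lambda = 1.28.
Since |beta| <= lambda, the coefficient is set to 0.
Soft-thresholded coefficient = 0.0000.

0.0000


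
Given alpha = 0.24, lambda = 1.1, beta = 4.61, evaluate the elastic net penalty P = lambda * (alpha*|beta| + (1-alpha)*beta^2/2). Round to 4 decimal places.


L1 component = 0.24 * |4.61| = 1.1064.
L2 component = 0.76 * 4.61^2 / 2 = 8.0758.
Penalty = 1.1 * (1.1064 + 8.0758) = 1.1 * 9.1822 = 10.1004.

10.1004


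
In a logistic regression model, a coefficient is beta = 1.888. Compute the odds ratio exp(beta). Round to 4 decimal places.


exp(1.888) = 6.6061.
So the odds ratio is 6.6061.

6.6061


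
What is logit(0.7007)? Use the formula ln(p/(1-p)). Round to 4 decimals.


The odds are p/(1-p) = 0.7007 / 0.2993 = 2.3411.
logit(p) = ln(2.3411) = 0.8506.

0.8506


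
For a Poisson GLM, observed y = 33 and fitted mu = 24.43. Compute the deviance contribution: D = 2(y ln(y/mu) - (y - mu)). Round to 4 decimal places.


y/mu = 33/24.43 = 1.350798 (approx.), and ln(33/24.43) = 0.300696.
y * ln(y/mu) = 33 * 0.300696 = 9.922968.
y - mu = 8.57.
D = 2 * (9.922968 - 8.57) = 2.705936, which rounds to 2.7059.

2.7059


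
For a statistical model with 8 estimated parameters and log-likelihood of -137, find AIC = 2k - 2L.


AIC = 2*8 - 2*(-137).
= 16 + 274 = 290.

290


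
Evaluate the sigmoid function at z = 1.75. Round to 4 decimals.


Compute exp(-1.7500) = 0.1738.
Sigmoid = 1 / (1 + 0.1738) = 1 / 1.1738 = 0.8520.

0.8520


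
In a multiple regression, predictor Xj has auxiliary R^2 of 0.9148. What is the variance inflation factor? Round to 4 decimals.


Denominator: 1 - 0.9148 = 0.0852.
VIF = 1 / 0.0852 = 11.7371.

11.7371


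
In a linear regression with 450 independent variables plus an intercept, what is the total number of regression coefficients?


Including the intercept, the model has 450 predictor coefficients + 1 intercept.
Total = 451.

451


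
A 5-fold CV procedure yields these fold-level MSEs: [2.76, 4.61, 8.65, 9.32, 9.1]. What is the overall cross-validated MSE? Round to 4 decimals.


Total MSE across folds = 34.4400.
CV-MSE = 34.4400/5 = 6.8880.

6.8880


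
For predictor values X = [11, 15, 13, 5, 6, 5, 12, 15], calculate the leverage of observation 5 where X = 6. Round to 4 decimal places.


Compute xbar = 10.2500 with n = 8 observations.
SXX = 129.5000.
Leverage = 1/8 + (6 - 10.2500)^2/129.5000 = 0.2645.

0.2645


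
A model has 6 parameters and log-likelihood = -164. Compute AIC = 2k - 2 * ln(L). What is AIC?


AIC = 2*6 - 2*(-164).
= 12 + 328 = 340.

340


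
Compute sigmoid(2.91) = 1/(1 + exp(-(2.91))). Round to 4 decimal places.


Compute exp(-2.9100) = 0.0545.
Sigmoid = 1 / (1 + 0.0545) = 1 / 1.0545 = 0.9483.

0.9483


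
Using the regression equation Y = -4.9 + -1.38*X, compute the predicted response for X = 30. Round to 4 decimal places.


Plug X = 30 into Y = -4.9 + -1.38*X:
Y = -4.9 + -41.4000 = -46.3000.

-46.3000


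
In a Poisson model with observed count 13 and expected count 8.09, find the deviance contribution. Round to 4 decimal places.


y/mu = 13/8.09 = 1.606922 (approx.), and ln(13/8.09) = 0.474321.
y * ln(y/mu) = 13 * 0.474321 = 6.166173.
y - mu = 4.91.
D = 2 * (6.166173 - 4.91) = 2.512346, which rounds to 2.5123.

2.5123


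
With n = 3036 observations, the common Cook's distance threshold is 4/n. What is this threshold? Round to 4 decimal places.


The threshold is 4/n.
4/3036 = 0.0013.

0.0013


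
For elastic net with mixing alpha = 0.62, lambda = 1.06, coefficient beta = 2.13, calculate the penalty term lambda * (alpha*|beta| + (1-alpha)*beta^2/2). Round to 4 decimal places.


L1 component = 0.62 * |2.13| = 1.3206.
L2 component = 0.38 * 2.13^2 / 2 = 0.8620.
Penalty = 1.06 * (1.3206 + 0.8620) = 1.06 * 2.1826 = 2.3136.

2.3136


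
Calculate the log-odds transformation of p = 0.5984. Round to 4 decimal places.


1 - p = 0.4016.
p/(1-p) = 1.4900.
logit = ln(1.4900) = 0.3988.

0.3988


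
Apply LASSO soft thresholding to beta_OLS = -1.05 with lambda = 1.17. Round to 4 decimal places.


Absolute value: |-1.05| = 1.05.
Compare to lambda = 1.17.
Since |beta| <= lambda, the coefficient is set to 0.

0.0000


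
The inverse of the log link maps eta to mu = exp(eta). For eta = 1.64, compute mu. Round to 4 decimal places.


The inverse log link gives:
mu = exp(1.64) = 5.1552.

5.1552


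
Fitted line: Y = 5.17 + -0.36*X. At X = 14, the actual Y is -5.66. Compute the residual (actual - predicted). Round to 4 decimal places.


Fitted value at X = 14 is yhat = 5.17 + -0.36*14 = 0.1300.
Residual = -5.66 - 0.1300 = -5.7900.

-5.7900


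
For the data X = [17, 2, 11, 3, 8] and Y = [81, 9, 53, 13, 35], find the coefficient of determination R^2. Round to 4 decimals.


The fitted line is Y = -1.5385 + 4.8462*X.
SSres = 7.2308, SStot = 3548.8000.
R^2 = 1 - SSres/SStot = 0.9980.

0.9980


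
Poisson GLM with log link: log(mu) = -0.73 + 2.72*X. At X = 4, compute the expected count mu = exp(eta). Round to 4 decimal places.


Linear predictor: eta = -0.73 + (2.72)(4) = 10.1500.
Expected count: mu = exp(10.1500) = 25591.1022.

25591.1022


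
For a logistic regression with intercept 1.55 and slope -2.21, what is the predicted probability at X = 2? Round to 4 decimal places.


Linear predictor: z = 1.55 + -2.21 * 2 = -2.8700.
P = 1/(1 + exp(2.8700)) = 1/(1 + 17.6370) = 0.0537.

0.0537


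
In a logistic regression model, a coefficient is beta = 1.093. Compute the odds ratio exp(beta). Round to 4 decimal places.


exp(1.093) = 2.9832.
So the odds ratio is 2.9832.

2.9832


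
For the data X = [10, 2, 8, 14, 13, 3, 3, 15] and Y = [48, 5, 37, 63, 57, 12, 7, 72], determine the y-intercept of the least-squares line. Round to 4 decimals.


Compute b1 = 4.9874 from the OLS formula.
With xbar = 8.5000 and ybar = 37.6250, the intercept is:
b0 = 37.6250 - 4.9874 * 8.5000 = -4.7677.

-4.7677


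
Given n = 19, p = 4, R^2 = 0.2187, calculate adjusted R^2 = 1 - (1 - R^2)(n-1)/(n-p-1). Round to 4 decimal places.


Using the formula:
(1 - 0.2187) = 0.7813.
Multiply by 18/14: 0.7813 * 18 = 14.0634, then 14.0634 / 14 = 1.0045.
Adj R^2 = 1 - 1.0045 = -0.0045.

-0.0045


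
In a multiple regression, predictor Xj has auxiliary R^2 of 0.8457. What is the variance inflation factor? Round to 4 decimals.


Denominator: 1 - 0.8457 = 0.1543.
VIF = 1 / 0.1543 = 6.4809.

6.4809


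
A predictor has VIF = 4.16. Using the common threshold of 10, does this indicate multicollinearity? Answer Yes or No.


The threshold is 10.
VIF = 4.16 is < 10.
Multicollinearity indication: No.

No


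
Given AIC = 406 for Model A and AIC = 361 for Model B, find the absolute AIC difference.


|AIC_A - AIC_B| = |406 - 361| = 45.
Model B is preferred (lower AIC).

45


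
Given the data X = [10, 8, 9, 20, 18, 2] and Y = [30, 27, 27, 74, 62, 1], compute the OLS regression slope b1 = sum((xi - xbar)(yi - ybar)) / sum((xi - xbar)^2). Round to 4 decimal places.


First compute the means: xbar = 11.1667, ybar = 36.8333.
Then S_xx = sum((xi - xbar)^2) = 224.8333.
S_xy = sum((xi - xbar)(yi - ybar)) = 889.1667.
b1 = S_xy / S_xx = 889.1667 / 224.8333 = 3.9548.

3.9548


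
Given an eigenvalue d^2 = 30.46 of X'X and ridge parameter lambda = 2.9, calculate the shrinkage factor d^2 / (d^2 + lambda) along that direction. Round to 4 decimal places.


Denominator = d^2 + lambda = 30.46 + 2.9 = 33.3600.
Shrinkage = 30.46 / 33.3600 = 0.9131.

0.9131


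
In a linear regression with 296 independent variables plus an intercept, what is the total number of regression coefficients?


Total coefficients = number of predictors + 1 (for the intercept).
= 296 + 1 = 297.

297


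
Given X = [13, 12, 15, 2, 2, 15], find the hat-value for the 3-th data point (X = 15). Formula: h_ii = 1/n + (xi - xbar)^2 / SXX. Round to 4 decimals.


Compute xbar = 9.8333 with n = 6 observations.
SXX = 190.8333.
Leverage = 1/6 + (15 - 9.8333)^2/190.8333 = 0.3066.

0.3066


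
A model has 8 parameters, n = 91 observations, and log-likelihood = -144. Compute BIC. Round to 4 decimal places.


Compute k*ln(n) = 8*ln(91) = 8*4.510860 = 36.086880.
Then -2*loglik = 288.
BIC = 36.086880 + 288 = 324.086880, which rounds to 324.0869.

324.0869


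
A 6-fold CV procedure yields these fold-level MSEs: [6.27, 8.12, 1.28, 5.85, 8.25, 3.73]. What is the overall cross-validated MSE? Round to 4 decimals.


Total MSE across folds = 33.5000.
CV-MSE = 33.5000/6 = 5.5833.

5.5833


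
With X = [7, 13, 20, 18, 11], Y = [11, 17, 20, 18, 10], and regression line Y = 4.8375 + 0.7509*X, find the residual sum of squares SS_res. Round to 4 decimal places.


For each point, residual = actual - predicted.
Residuals: [0.9062, 2.4008, 0.1445, -0.3537, -3.0974].
Sum of squared residuals = 16.3249.

16.3249


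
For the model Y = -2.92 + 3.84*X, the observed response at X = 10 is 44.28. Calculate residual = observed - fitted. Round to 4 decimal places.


Predicted = -2.92 + 3.84 * 10 = 35.4800.
Residual = 44.28 - 35.4800 = 8.8000.

8.8000


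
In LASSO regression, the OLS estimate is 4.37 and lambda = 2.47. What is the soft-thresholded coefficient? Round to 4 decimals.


|beta_OLS| = 4.37.
lambda = 2.47.
Since |beta| > lambda, coefficient = sign(beta)*(|beta| - lambda) = 1.9000.
Result = 1.9000.

1.9000


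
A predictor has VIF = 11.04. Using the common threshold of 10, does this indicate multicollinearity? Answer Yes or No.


Check: VIF = 11.04 vs threshold = 10.
Since 11.04 >= 10, the answer is Yes.

Yes


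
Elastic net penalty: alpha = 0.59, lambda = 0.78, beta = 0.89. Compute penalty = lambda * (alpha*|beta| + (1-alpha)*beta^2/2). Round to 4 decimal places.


L1 component = 0.59 * |0.89| = 0.5251.
L2 component = 0.41 * 0.89^2 / 2 = 0.1624.
Penalty = 0.78 * (0.5251 + 0.1624) = 0.78 * 0.6875 = 0.5362.

0.5362


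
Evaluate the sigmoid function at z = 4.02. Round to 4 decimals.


First, exp(-4.0200) = 0.0180.
Then sigma(z) = 1/(1 + 0.0180) = 0.9824.

0.9824


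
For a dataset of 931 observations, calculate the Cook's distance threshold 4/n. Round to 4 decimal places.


Cook's distance cutoff = 4/n = 4/931.
= 0.0043.

0.0043


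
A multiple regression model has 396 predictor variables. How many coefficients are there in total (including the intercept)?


Total coefficients = number of predictors + 1 (for the intercept).
= 396 + 1 = 397.

397


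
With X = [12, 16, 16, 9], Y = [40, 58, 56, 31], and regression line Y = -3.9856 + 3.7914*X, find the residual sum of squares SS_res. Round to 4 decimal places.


For each point, residual = actual - predicted.
Residuals: [-1.5112, 1.3232, -0.6768, 0.8630].
Sum of squared residuals = 5.2374.

5.2374


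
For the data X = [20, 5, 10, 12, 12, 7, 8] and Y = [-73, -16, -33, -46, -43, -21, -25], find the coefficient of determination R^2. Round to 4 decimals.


Fit the OLS line: b0 = 5.0775, b1 = -3.9533.
SSres = 23.4006.
SStot = 2269.4286.
R^2 = 1 - 23.4006/2269.4286 = 0.9897.

0.9897


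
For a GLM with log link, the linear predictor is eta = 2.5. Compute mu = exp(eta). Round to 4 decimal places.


The inverse log link gives:
mu = exp(2.5) = 12.1825.

12.1825


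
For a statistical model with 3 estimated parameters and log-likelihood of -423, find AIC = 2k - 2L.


AIC = 2*3 - 2*(-423).
= 6 + 846 = 852.

852


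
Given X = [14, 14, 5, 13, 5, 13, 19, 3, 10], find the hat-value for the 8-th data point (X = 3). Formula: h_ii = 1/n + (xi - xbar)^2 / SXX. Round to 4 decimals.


n = 9, xbar = 10.6667.
SXX = sum((xi - xbar)^2) = 226.0000.
h = 1/9 + (3 - 10.6667)^2 / 226.0000 = 0.3712.

0.3712


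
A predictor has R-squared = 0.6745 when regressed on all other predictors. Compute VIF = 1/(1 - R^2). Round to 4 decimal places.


Using VIF = 1/(1 - R^2_j):
1 - 0.6745 = 0.3255.
VIF = 3.0722.

3.0722


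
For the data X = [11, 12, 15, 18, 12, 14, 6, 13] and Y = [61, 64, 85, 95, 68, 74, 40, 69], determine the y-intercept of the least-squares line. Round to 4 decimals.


The slope is b1 = 4.6915.
Sample means are xbar = 12.6250 and ybar = 69.5000.
Intercept: b0 = 69.5000 - (4.6915)(12.6250) = 10.2697.

10.2697


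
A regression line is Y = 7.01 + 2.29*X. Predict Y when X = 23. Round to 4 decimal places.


Substitute X = 23 into the equation:
Y = 7.01 + 2.29 * 23 = 7.01 + 52.6700 = 59.6800.

59.6800


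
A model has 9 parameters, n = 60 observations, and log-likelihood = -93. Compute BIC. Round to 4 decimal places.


k * ln(n) = 9 * ln(60) = 9 * 4.094345 = 36.849105.
-2 * loglik = -2 * (-93) = 186.
BIC = 36.849105 + 186 = 222.849105, which rounds to 222.8491.

222.8491


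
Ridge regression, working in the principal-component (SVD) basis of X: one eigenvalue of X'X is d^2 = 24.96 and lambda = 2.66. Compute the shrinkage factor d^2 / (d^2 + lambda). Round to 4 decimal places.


Compute the denominator: 24.96 + 2.66 = 27.6200.
Shrinkage factor = 24.96 / 27.6200 = 0.9037.

0.9037


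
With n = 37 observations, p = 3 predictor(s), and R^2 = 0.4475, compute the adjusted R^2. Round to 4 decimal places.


Adjusted R^2 = 1 - (1 - R^2) * (n-1)/(n-p-1).
(1 - R^2) = 0.5525.
(n-1)/(n-p-1) = 36/33.
(1 - R^2) * (n-1) = 0.5525 * 36 = 19.8900.
Divide by (n-p-1): 19.8900 / 33 = 0.6027.
Adj R^2 = 1 - 0.6027 = 0.3973.

0.3973


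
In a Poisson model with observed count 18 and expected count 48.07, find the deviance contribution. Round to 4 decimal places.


Compute y*ln(y/mu) = 18*ln(18/48.07) = 18*-0.982287 = -17.681166.
y - mu = -30.07.
D = 2*(-17.681166 - (-30.07)) = 24.777668, which rounds to 24.7777.

24.7777


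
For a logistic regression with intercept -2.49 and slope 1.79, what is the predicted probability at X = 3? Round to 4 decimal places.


z = -2.49 + 1.79 * 3 = 2.8800.
Sigmoid: P = 1 / (1 + exp(-2.8800)) = 0.9468.

0.9468


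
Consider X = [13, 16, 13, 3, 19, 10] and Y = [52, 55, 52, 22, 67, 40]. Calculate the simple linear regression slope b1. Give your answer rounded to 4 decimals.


The sample means are xbar = 12.3333 and ybar = 48.0000.
Compute S_xx = 151.3333 and S_xy = 419.0000.
Slope b1 = S_xy / S_xx = 419.0000 / 151.3333 = 2.7687.

2.7687


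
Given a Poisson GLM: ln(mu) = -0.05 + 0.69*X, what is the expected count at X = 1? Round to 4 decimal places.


eta = -0.05 + 0.69 * 1 = 0.6400.
mu = exp(0.6400) = 1.8965.

1.8965


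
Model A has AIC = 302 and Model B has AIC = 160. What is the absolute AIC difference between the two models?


Absolute difference = |302 - 160| = 142.
The model with lower AIC (B) is preferred.

142


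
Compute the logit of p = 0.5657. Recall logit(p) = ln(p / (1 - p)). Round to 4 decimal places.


1 - p = 0.4343.
p/(1-p) = 1.3026.
logit = ln(1.3026) = 0.2643.

0.2643


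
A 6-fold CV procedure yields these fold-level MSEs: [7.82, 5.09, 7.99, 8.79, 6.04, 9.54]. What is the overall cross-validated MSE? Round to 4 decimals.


Sum of fold MSEs = 45.2700.
Average = 45.2700 / 6 = 7.5450.

7.5450


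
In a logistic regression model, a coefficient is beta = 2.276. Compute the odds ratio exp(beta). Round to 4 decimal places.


The odds ratio is computed as:
OR = e^(2.276) = 9.7377.

9.7377


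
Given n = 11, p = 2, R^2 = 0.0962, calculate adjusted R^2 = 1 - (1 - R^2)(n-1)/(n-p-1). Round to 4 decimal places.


Using the formula:
(1 - 0.0962) = 0.9038.
Multiply by 10/8: 0.9038 * 10 = 9.0380, then 9.0380 / 8 = 1.1298.
Adj R^2 = 1 - 1.1298 = -0.1298.

-0.1298


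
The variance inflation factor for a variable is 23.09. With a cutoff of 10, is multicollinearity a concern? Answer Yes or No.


The threshold is 10.
VIF = 23.09 is >= 10.
Multicollinearity indication: Yes.

Yes


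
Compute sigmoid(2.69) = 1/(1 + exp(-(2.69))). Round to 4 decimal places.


Compute exp(-2.6900) = 0.0679.
Sigmoid = 1 / (1 + 0.0679) = 1 / 1.0679 = 0.9364.

0.9364


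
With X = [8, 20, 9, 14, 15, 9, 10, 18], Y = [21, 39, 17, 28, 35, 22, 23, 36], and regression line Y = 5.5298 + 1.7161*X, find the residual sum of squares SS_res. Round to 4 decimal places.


Predicted values from Y = 5.5298 + 1.7161*X.
Residuals: [1.7414, -0.8518, -3.9747, -1.5552, 3.7287, 1.0253, 0.3092, -0.4196].
SSres = 37.2010.

37.2010


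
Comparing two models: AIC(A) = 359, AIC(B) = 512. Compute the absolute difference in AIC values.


Absolute difference = |359 - 512| = 153.
The model with lower AIC (A) is preferred.

153


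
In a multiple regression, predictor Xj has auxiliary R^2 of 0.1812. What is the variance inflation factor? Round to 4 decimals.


Using VIF = 1/(1 - R^2_j):
1 - 0.1812 = 0.8188.
VIF = 1.2213.

1.2213


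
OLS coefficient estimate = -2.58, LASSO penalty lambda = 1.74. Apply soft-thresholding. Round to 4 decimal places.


Check: |-2.58| = 2.58 vs lambda = 1.74.
Since |beta| > lambda, coefficient = sign(beta)*(|beta| - lambda) = -0.8400.
Soft-thresholded coefficient = -0.8400.

-0.8400


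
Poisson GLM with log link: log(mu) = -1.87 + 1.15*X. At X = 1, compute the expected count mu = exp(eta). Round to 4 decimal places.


Compute eta = -1.87 + 1.15 * 1 = -0.7200.
Apply inverse link: mu = e^-0.7200 = 0.4868.

0.4868


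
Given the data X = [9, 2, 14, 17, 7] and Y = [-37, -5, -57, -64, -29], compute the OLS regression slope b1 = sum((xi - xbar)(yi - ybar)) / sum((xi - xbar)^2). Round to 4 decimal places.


Calculate xbar = 9.8000, ybar = -38.4000.
S_xx = 138.8000, S_xy = -550.4000.
Using b1 = S_xy / S_xx = -550.4000 / 138.8000, we get b1 = -3.9654.

-3.9654


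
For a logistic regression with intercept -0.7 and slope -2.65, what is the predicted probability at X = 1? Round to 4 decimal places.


z = -0.7 + -2.65 * 1 = -3.3500.
Sigmoid: P = 1 / (1 + exp(3.3500)) = 0.0339.

0.0339


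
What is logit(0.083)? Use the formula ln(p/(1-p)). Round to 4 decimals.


1 - p = 0.917.
p/(1-p) = 0.0905.
logit = ln(0.0905) = -2.4023.

-2.4023


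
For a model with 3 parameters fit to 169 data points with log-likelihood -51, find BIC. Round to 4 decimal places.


Compute k*ln(n) = 3*ln(169) = 3*5.129899 = 15.389697.
Then -2*loglik = 102.
BIC = 15.389697 + 102 = 117.389697, which rounds to 117.3897.

117.3897


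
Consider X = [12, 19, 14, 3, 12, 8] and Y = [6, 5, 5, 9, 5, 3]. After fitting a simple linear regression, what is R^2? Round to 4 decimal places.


The fitted line is Y = 7.5000 + -0.1765*X.
SSres = 14.9118, SStot = 19.5000.
R^2 = 1 - SSres/SStot = 0.2353.

0.2353


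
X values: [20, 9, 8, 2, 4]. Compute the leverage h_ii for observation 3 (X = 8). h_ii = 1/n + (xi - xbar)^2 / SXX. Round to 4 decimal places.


n = 5, xbar = 8.6000.
SXX = sum((xi - xbar)^2) = 195.2000.
h = 1/5 + (8 - 8.6000)^2 / 195.2000 = 0.2018.

0.2018


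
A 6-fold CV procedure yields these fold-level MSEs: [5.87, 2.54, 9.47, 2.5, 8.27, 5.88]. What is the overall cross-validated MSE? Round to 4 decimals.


Sum of fold MSEs = 34.5300.
Average = 34.5300 / 6 = 5.7550.

5.7550


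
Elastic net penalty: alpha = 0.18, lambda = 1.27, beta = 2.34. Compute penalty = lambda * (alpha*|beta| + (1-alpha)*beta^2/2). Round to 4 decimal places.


Compute:
L1 = 0.18 * 2.34 = 0.4212.
L2 = 0.82 * 2.34^2 / 2 = 2.2450.
Penalty = 1.27 * (0.4212 + 2.2450) = 3.3861.

3.3861


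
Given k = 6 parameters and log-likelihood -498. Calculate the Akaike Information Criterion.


AIC = 2*6 - 2*(-498).
= 12 + 996 = 1008.

1008


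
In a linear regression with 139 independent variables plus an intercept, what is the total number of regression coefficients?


Including the intercept, the model has 139 predictor coefficients + 1 intercept.
Total = 140.

140


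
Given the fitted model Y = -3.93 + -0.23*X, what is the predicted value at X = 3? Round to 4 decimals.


Substitute X = 3 into the equation:
Y = -3.93 + -0.23 * 3 = -3.93 + -0.6900 = -4.6200.

-4.6200


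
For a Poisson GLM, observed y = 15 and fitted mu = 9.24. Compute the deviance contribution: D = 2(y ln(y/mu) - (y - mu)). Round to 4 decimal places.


Compute y*ln(y/mu) = 15*ln(15/9.24) = 15*0.484508 = 7.267620.
y - mu = 5.76.
D = 2*(7.267620 - (5.76)) = 3.015240, which rounds to 3.0152.

3.0152


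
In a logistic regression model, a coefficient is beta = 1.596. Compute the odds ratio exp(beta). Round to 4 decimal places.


Odds ratio = exp(beta) = exp(1.596).
= 4.9333.

4.9333


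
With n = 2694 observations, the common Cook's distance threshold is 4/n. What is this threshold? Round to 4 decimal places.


Cook's distance cutoff = 4/n = 4/2694.
= 0.0015.

0.0015


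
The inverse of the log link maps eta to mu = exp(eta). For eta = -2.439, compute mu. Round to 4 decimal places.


The inverse log link gives:
mu = exp(-2.439) = 0.0872.

0.0872
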